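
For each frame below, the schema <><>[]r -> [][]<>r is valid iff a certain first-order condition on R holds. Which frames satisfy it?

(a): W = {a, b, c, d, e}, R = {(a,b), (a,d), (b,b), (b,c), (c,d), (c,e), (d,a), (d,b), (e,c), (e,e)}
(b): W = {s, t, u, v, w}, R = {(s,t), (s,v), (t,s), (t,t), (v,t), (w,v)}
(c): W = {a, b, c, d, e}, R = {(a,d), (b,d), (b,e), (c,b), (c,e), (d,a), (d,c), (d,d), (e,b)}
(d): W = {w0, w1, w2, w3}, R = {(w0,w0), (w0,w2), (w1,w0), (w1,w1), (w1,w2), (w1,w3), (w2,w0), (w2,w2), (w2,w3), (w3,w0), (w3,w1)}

Frame correspondent (Sahlqvist): forall x forall y forall z ((x R^2 y & x R^2 z) -> exists w (yRw & zRw)) — i.e. a generalized confluence (Geach) condition.
(a): fails — aR²b, aR²c but no w with bRw and cRw.
(b): satisfies the condition.
(c): fails — aR²a, aR²c but no w with aRw and cRw.
(d): satisfies the condition.
Valid on: (b), (d).

(b), (d)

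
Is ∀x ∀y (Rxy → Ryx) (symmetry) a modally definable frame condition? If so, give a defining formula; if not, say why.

Yes: it is symmetry, defined by the B schema q → □◇q.
Suppose q→□◇q is valid. Take Rxy and set V(q)={x}. Then q at x, so □◇q at x, so ◇q at y, so some z with Ryz has q; z=x, i.e. Ryx.

Yes, by q → □◇q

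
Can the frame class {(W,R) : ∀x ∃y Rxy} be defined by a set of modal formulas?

This is a Sahlqvist condition; the D axiom □q → ◇q defines it.

Yes, by □q → ◇q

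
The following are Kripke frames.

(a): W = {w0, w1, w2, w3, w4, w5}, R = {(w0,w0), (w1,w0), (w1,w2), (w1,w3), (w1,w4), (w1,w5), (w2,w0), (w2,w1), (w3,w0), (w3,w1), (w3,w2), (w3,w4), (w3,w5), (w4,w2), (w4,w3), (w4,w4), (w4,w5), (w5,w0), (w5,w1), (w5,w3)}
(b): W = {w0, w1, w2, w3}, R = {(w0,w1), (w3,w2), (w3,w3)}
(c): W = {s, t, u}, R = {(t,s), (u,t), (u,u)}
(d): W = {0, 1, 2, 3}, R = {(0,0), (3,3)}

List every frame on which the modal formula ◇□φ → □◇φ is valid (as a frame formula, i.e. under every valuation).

(d)

This is the axiom for convergence; its first-order frame correspondent is ∀x ∀y ∀z (Rxy ∧ Rxz → ∃w (Ryw ∧ Rzw)).
(a): fails — Rw1w4 and Rw1w0 but w4 and w0 have no common successor.
(b): fails — Rw0w1 and Rw0w1 but w1 and w1 have no common successor.
(c): fails — Rts and Rts but s and s have no common successor.
(d): ✓.
Valid on: (d).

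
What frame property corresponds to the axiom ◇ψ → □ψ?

This is the CD axiom.
It corresponds to partial functionality: ∀x ∀y ∀z (Rxy ∧ Rxz → y = z).

Partial functionality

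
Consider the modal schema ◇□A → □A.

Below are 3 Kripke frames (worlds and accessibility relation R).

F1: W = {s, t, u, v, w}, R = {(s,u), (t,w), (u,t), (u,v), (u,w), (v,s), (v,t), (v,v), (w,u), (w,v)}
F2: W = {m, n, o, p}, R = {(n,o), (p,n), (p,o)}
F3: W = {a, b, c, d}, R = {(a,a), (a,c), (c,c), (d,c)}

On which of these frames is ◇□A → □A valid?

none

This is the axiom for the Euclidean property; its first-order frame correspondent is ∀x ∀y ∀z (Rxy ∧ Rxz → Ryz).
F1: fails — Rsu and Rsu but not Ruu.
F2: fails — Rno and Rno but not Roo.
F3: fails — Rac and Raa but not Rca.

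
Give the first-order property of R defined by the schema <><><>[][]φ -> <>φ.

This is a Sahlqvist (Geach-type) schema ◇^3□^2φ → □^0◇^1φ.
Minimal-valuation argument: fix x; take any y with xR^3y and any z with xR^0z. Set V(φ) to the set of worlds R-reachable from y in exactly 2 steps. Then □^2φ holds at y, so the antecedent holds at x; validity forces ◇^1φ at z, giving a w with zR^1w and yR^2w.
First-order correspondent: forall x forall y (x R^3 y -> exists w (y R^2 w & xRw)).

forall x forall y (x R^3 y -> exists w (y R^2 w & xRw))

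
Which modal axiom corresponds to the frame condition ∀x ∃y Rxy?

The condition is seriality. The D schema □p → ◇p defines it.

□p → ◇p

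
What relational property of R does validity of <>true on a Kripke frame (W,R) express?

Seriality

◇⊤ holds at w iff w has a successor, so frame-validity of ◇⊤ is exactly seriality. Equivalently via □ψ → ◇ψ:
Suppose □ψ→◇ψ is valid. At any x set V(ψ)=W. Then □ψ at x, so ◇ψ at x, so x has a successor.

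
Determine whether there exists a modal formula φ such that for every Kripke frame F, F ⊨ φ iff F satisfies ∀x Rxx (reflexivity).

Yes: it is reflexivity, defined by the T schema □q → q.

Yes — defined by □q → q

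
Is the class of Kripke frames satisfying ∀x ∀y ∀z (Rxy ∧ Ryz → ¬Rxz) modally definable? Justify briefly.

Modal frame validity is preserved under surjective bounded morphisms.
The 3-cycle (worlds 0,1,2 with 0→1→2→0) is intransitive. Mapping every world to a single reflexive point • is a surjective bounded morphism; the reflexive point is not intransitive (R••∧R•• but R••).
Hence intransitivity is not modally definable.

Not modally definable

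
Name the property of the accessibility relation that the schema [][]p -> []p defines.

Suppose □□p→□p is valid. Take Rxy and set V(p)={w : xR²w}. Then □□p at x, so □p at x, so p at y, i.e. ∃z(Rxz∧Rzy).
The converse is a direct semantic check.
Frame condition: forall x forall y (Rxy -> exists z (Rxz & Rzy)).

Density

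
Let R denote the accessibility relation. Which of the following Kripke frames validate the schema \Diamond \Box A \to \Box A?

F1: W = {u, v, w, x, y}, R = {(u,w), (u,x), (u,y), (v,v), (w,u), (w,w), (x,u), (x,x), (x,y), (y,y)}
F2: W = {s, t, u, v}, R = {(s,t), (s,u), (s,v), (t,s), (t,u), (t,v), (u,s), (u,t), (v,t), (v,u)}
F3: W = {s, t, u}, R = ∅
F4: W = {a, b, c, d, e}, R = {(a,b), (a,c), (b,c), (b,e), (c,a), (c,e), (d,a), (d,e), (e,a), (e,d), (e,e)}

F3

Frame correspondent (Sahlqvist): \forall x \forall y \forall z (Rxy \wedge Rxz \to Ryz) — i.e. the Euclidean property.
F1: fails — Ruw and Rux but not Rwx.
F2: fails — Rsv and Rsv but not Rvv.
F3: holds.
F4: fails — Rab and Rab but not Rbb.
Valid on: F3.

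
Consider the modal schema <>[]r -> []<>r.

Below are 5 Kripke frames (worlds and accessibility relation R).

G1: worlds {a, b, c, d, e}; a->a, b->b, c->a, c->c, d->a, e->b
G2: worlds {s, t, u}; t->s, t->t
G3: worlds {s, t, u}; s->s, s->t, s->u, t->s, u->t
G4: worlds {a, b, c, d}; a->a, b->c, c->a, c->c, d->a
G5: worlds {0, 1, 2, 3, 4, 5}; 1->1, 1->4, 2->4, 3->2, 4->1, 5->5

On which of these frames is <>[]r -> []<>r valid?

G1, G4, G5

Frame correspondent (Sahlqvist): forall x forall y forall z (Rxy & Rxz -> exists w (Ryw & Rzw)) — i.e. convergence.
G1: ✓.
G2: fails — Rtt and Rts but t and s have no common successor.
G3: fails — Rsu and Rst but u and t have no common successor.
G4: ✓.
G5: ✓.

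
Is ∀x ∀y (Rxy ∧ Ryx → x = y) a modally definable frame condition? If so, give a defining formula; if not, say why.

No

If a class were modally definable it would be closed under surjective bounded morphisms (Goldblatt–Thomason).
The 6-cycle (worlds s,t,u,v,w,x with s→t→u→v→w→x→s) is antisymmetric. Sending even-indexed worlds to • and odd-indexed worlds to ∘ is a surjective bounded morphism onto the two-world frame with •↔∘, which is not antisymmetric.
So the class is not modally definable.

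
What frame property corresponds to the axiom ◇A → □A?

Partial functionality

This is the CD axiom.
It corresponds to partial functionality: ∀x ∀y ∀z (Rxy ∧ Rxz → y = z).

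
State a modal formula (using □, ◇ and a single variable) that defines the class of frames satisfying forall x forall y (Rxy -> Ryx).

q → □◇q

A defining formula is q → □◇q (the B axiom).
Suppose q→□◇q is valid. Take Rxy and set V(q)={x}. Then q at x, so □◇q at x, so ◇q at y, so some z with Ryz has q; z=x, i.e. Ryx.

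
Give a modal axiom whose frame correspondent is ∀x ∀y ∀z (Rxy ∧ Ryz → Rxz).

□s → □□s

This is transitivity; the standard corresponding axiom is 4: □s → □□s.
Suppose □s→□□s is valid. Take Rxy, Ryz and set V(s)={w : Rxw}. Then □s at x, so □□s at x, so □s at y, so s at z, i.e. Rxz.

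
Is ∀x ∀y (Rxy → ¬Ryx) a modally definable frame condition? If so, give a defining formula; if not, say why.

Not modally definable

Any modally definable frame class is closed under surjective bounded morphisms.
The 5-cycle (worlds a,b,c,d,e with a→b→c→d→e→a) is asymmetric. Mapping every world to a single reflexive point • is a surjective bounded morphism, and the reflexive point is not asymmetric (R•• but asymmetry requires ¬R••).
So no modal formula (or set of formulas) defines exactly the asymmetric frames.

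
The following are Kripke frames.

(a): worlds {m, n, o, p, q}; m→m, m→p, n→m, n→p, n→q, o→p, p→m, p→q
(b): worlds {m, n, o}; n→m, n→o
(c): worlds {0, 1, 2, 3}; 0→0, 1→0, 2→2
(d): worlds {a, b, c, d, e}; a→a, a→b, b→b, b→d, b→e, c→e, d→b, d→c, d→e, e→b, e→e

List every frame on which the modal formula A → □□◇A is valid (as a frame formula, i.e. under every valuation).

(b)

Frame correspondent (Sahlqvist): ∀x ∀z (xR²z → ∃w (x = w ∧ zRw)) — i.e. a generalized confluence (Geach) condition.
(a): fails — mR²q but no w with m=w and qRw.
(b): holds.
(c): fails — 1R²0 but no w with 1=w and 0Rw.
(d): fails — aR²b but no w with a=w and bRw.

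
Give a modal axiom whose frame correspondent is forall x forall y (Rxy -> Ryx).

A defining formula is p → □◇p (the B axiom).

p → □◇p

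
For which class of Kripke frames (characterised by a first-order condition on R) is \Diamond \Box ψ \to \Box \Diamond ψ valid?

Suppose ◇□ψ→□◇ψ is valid. Take Rxy, Rxz and set V(ψ)={w : Ryw}. Then □ψ at y so ◇□ψ at x, so □◇ψ at x, so ◇ψ at z, giving w with Rzw and Ryw.

convergence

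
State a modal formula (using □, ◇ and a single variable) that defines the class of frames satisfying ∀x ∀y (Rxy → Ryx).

This is symmetry; the standard corresponding axiom is B: p → □◇p.

p → □◇p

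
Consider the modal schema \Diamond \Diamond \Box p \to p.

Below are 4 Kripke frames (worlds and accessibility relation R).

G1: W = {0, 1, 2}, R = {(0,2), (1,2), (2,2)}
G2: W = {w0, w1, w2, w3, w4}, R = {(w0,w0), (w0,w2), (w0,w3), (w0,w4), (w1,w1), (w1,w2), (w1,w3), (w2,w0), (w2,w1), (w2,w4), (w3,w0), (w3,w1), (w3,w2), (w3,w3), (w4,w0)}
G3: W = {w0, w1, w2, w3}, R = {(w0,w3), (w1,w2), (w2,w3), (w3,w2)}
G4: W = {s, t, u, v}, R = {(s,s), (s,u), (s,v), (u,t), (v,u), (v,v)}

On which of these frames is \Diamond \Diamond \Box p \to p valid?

The schema corresponds to a generalized confluence (Geach) condition: \forall x \forall y (x R^2 y \to \exists w (yRw \wedge x = w)).
G1: fails — 0R²2 but no w with 2Rw and 0=w.
G2: fails — w0R²w1 but no w with w1Rw and w0=w.
G3: fails — w0R²w2 but no w with w2Rw and w0=w.
G4: fails — sR²t but no w with tRw and s=w.
Valid on no frame.

none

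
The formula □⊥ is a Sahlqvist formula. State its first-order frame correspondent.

This schema is the Ver axiom.
It corresponds to emptiness of R: ∀x ∀y ¬Rxy.

emptiness of R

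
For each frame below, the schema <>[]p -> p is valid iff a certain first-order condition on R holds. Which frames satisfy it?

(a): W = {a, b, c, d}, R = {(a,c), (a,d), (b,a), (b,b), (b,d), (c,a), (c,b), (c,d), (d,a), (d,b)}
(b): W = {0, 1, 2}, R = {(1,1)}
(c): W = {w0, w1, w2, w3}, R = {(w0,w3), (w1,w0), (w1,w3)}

This is the axiom for symmetry; its first-order frame correspondent is forall x forall y (Rxy -> Ryx).
(a): fails — Rcd but not Rdc.
(b): ✓.
(c): fails — Rw1w0 but not Rw0w1.
Valid on: (b).

(b)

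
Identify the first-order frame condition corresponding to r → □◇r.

Suppose r→□◇r is valid. Take Rxy and set V(r)={x}. Then r at x, so □◇r at x, so ◇r at y, so some z with Ryz has r; z=x, i.e. Ryx.
The converse is a direct semantic check.
Frame condition: ∀x ∀y (Rxy → Ryx).

symmetry: ∀x ∀y (Rxy → Ryx)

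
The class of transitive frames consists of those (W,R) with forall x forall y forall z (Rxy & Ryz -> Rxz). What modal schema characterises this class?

□p → □□p

This is transitivity; the standard corresponding axiom is 4: □p → □□p.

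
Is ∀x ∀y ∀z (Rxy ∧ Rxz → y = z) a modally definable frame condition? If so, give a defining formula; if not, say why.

Yes — defined by ◇p → □p

Yes: it is partial functionality, defined by the CD schema ◇p → □p.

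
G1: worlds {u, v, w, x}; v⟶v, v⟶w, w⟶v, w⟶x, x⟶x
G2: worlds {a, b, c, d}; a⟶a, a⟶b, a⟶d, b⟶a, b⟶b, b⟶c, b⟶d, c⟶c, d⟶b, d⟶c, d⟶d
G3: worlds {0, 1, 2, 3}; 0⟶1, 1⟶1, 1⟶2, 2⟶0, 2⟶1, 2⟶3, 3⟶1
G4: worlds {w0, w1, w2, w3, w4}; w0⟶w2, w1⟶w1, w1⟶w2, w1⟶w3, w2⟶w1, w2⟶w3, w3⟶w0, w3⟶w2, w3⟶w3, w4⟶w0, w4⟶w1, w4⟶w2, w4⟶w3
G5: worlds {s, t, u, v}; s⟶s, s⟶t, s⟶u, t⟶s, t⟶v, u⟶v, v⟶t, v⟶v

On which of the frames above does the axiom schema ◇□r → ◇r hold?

The schema corresponds to a generalized confluence (Geach) condition: ∀x ∀y (xRy → ∃w (yRw ∧ xRw)).
G1: condition met.
G2: condition met.
G3: condition met.
G4: fails — w0Rw2 but no w with w2Rw and w0Rw.
G5: fails — sRu but no w with uRw and sRw.
Valid on: G1, G2, G3.

G1, G2, G3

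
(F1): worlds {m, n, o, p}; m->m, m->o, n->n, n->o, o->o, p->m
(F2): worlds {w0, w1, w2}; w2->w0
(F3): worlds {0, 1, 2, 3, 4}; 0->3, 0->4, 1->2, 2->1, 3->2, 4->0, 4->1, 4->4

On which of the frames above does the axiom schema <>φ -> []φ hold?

(F2)

This is the axiom for partial functionality; its first-order frame correspondent is forall x forall y forall z (Rxy & Rxz -> y = z).
(F1): fails — m sees both m and o.
(F2): satisfies the condition.
(F3): fails — 0 sees both 3 and 4.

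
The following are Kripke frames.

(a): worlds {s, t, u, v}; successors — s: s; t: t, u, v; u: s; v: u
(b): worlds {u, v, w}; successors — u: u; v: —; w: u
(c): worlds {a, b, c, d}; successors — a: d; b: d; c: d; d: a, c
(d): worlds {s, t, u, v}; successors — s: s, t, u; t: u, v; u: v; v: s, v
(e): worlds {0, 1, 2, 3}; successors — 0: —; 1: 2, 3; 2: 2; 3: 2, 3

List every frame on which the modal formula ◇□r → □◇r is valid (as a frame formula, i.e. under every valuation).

The schema corresponds to convergence: ∀x ∀y ∀z (Rxy ∧ Rxz → ∃w (Ryw ∧ Rzw)).
(a): fails — Rtv and Rtu but v and u have no common successor.
(b): holds.
(c): holds.
(d): fails — Rsu and Rss but u and s have no common successor.
(e): holds.
Valid on: (b), (c), (e).

(b), (c), (e)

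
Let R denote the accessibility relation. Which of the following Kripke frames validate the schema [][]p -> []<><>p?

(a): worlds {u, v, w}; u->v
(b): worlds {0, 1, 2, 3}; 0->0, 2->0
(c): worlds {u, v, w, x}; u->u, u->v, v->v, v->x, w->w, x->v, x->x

(b), (c)

Frame correspondent (Sahlqvist): forall x forall z (xRz -> exists w (x R^2 w & z R^2 w)) — i.e. a generalized confluence (Geach) condition.
(a): fails — uRv but no t with uR²t and vR²t.
(b): holds.
(c): holds.
Valid on: (b), (c).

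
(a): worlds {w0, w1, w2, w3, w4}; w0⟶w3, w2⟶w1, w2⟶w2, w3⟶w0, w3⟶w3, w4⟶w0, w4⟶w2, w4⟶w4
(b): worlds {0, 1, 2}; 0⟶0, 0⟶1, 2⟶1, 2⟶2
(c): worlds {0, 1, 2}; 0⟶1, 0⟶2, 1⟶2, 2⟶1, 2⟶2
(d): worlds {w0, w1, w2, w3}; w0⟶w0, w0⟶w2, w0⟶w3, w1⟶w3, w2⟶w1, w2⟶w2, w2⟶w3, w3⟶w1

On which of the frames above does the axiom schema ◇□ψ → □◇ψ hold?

(c)

Frame correspondent (Sahlqvist): ∀x ∀y ∀z (Rxy ∧ Rxz → ∃w (Ryw ∧ Rzw)) — i.e. convergence.
(a): fails — Rw2w2 and Rw2w1 but w2 and w1 have no common successor.
(b): fails — R00 and R01 but 0 and 1 have no common successor.
(c): holds.
(d): fails — Rw0w0 and Rw0w3 but w0 and w3 have no common successor.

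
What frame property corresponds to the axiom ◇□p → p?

symmetry

This schema is equivalent to the B axiom p → □◇p.
Its frame correspondent is symmetry — ∀x ∀y (Rxy → Ryx).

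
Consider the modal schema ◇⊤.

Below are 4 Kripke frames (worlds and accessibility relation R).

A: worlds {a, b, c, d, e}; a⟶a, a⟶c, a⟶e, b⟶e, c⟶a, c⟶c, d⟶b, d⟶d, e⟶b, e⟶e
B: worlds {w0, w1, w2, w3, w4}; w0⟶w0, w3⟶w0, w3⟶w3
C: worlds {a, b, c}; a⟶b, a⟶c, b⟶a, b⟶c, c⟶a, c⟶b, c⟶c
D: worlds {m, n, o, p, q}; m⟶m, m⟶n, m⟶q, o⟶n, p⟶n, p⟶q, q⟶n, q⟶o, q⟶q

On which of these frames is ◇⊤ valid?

The schema corresponds to seriality: ∀x ∃y Rxy.
A: condition met.
B: fails — world w1 has no successor.
C: condition met.
D: fails — world n has no successor.
Valid on: A, C.

A, C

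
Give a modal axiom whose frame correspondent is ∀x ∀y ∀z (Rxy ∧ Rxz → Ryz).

◇p → □◇p

This is the Euclidean property; the standard corresponding axiom is 5: ◇p → □◇p.
Suppose ◇p→□◇p is valid. Take Rxy, Rxz and set V(p)={y}. Then ◇p at x, so □◇p at x, so ◇p at z, so some w with Rzw has p; w=y, i.e. Rzy. By symmetry of the argument, Ryz.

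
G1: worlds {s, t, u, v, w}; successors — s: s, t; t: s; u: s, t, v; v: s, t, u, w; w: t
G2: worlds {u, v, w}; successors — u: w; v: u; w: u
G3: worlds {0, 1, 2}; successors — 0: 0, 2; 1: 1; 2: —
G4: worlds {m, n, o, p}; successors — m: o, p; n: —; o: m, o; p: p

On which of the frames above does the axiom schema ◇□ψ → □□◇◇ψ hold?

G1, G2

The schema corresponds to a generalized confluence (Geach) condition: ∀x ∀y ∀z ((xRy ∧ xR²z) → ∃w (yRw ∧ zR²w)).
G1: holds.
G2: holds.
G3: fails — 0R0, 0R²2 but no w with 0Rw and 2R²w.
G4: fails — mRo, mR²p but no w with oRw and pR²w.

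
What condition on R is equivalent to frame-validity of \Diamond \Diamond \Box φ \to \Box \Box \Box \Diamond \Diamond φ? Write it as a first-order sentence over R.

\forall x \forall y \forall z ((x R^2 y \wedge x R^3 z) \to \exists w (yRw \wedge z R^2 w))

This is a Sahlqvist (Geach-type) schema ◇^2□^1φ → □^3◇^2φ.
Minimal-valuation argument: fix x; take any y with xR^2y and any z with xR^3z. Set V(φ) to the set of worlds R-reachable from y in exactly 1 step. Then □^1φ holds at y, so the antecedent holds at x; validity forces ◇^2φ at z, giving a w with zR^2w and yR^1w.
First-order correspondent: \forall x \forall y \forall z ((x R^2 y \wedge x R^3 z) \to \exists w (yRw \wedge z R^2 w)).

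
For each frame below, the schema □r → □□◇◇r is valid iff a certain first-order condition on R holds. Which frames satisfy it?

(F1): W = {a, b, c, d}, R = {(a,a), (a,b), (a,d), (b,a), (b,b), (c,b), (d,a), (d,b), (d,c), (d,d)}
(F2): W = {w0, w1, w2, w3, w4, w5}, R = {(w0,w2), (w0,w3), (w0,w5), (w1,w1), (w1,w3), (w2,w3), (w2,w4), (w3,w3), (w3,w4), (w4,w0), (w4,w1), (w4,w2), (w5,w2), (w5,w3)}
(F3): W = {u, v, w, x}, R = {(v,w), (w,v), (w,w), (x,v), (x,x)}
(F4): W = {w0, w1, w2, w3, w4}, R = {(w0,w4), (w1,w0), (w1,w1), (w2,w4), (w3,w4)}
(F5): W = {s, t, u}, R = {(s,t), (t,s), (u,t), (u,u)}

(F1), (F3)

This is the axiom for a generalized confluence (Geach) condition; its first-order frame correspondent is ∀x ∀z (xR²z → ∃w (xRw ∧ zR²w)).
(F1): ✓.
(F2): fails — w4R²w5 but no w with w4Rw and w5R²w.
(F3): ✓.
(F4): fails — w1R²w0 but no w with w1Rw and w0R²w.
(F5): fails — sR²s but no w with sRw and sR²w.
Valid on: (F1), (F3).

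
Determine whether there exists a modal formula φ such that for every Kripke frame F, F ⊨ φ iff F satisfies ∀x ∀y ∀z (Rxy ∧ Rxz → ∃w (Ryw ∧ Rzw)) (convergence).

The condition is convergence. A defining modal formula is ◇□p → □◇p.
Suppose ◇□p→□◇p is valid. Take Rxy, Rxz and set V(p)={w : Ryw}. Then □p at y so ◇□p at x, so □◇p at x, so ◇p at z, giving w with Rzw and Ryw.

Yes — defined by ◇□p → □◇p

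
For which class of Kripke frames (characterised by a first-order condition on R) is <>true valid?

Seriality

◇⊤ holds at w iff w has a successor, so frame-validity of ◇⊤ is exactly seriality. Equivalently via □r → ◇r:
Suppose □r→◇r is valid. At any x set V(r)=W. Then □r at x, so ◇r at x, so x has a successor.
The converse is a direct semantic check.
Frame condition: forall x exists y Rxy.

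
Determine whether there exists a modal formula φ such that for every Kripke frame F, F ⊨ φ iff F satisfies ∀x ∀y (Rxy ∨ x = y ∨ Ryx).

Modal frame validity is preserved under disjoint unions.
Take 2 disjoint single-world reflexive frames: each is trivially connected, but their disjoint union has 2 worlds with no edge between distinct components, so it is not connected.
So the class is not modally definable.

Not modally definable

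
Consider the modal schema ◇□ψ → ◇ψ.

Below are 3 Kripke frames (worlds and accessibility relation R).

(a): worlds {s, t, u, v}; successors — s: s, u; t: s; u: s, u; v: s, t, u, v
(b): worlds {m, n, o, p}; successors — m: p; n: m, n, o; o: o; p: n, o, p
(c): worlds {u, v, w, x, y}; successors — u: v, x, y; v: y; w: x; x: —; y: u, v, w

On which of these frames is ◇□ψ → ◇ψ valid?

Frame correspondent (Sahlqvist): ∀x ∀y (xRy → ∃w (yRw ∧ xRw)) — i.e. a generalized confluence (Geach) condition.
(a): ✓.
(b): fails — nRm but no w with mRw and nRw.
(c): fails — uRx but no t with xRt and uRt.
Valid on: (a).

(a)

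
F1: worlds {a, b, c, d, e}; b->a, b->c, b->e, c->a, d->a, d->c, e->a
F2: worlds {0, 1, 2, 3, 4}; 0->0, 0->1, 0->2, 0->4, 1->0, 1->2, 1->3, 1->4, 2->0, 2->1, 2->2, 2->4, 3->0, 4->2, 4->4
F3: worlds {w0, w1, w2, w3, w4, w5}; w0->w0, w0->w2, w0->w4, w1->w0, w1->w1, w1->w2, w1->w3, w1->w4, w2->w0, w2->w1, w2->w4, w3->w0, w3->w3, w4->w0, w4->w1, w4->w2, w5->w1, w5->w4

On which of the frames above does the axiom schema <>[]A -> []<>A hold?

F3

This is the axiom for convergence; its first-order frame correspondent is forall x forall y forall z (Rxy & Rxz -> exists w (Ryw & Rzw)).
F1: fails — Rbc and Rba but c and a have no common successor.
F2: fails — R14 and R13 but 4 and 3 have no common successor.
F3: condition met.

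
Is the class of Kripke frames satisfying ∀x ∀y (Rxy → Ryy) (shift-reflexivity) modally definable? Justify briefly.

Yes, by □(□q → q)

The condition is shift-reflexivity. A defining modal formula is □(□q → q).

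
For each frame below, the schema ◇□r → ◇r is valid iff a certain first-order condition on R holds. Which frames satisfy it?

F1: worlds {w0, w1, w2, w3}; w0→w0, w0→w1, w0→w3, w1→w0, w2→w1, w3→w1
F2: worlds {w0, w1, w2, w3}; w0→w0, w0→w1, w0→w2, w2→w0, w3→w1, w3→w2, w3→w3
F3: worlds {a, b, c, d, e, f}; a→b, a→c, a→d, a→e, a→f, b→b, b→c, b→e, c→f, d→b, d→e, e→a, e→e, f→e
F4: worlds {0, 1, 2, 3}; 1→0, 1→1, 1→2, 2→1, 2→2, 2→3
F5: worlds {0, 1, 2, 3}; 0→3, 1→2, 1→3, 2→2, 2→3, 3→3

This is the axiom for a generalized confluence (Geach) condition; its first-order frame correspondent is ∀x ∀y (xRy → ∃w (yRw ∧ xRw)).
F1: fails — w2Rw1 but no w with w1Rw and w2Rw.
F2: fails — w0Rw1 but no w with w1Rw and w0Rw.
F3: fails — bRc but no w with cRw and bRw.
F4: fails — 1R0 but no w with 0Rw and 1Rw.
F5: satisfies the condition.
Valid on: F5.

F5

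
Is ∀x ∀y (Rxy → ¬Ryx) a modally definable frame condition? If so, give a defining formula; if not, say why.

Not modally definable

Modal frame validity is preserved under surjective bounded morphisms.
The 3-cycle (worlds s,t,u with s→t→u→s) is asymmetric. Mapping every world to a single reflexive point • is a surjective bounded morphism, and the reflexive point is not asymmetric (R•• but asymmetry requires ¬R••).
Hence asymmetry is not modally definable.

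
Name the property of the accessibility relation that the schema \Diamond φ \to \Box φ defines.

Partial functionality

Suppose ◇φ→□φ is valid. Take Rxy, Rxz and set V(φ)={y}. Then ◇φ at x, so □φ at x, so φ at z, i.e. z=y.
The converse is a direct semantic check.
Frame condition: \forall x \forall y \forall z (Rxy \wedge Rxz \to y = z).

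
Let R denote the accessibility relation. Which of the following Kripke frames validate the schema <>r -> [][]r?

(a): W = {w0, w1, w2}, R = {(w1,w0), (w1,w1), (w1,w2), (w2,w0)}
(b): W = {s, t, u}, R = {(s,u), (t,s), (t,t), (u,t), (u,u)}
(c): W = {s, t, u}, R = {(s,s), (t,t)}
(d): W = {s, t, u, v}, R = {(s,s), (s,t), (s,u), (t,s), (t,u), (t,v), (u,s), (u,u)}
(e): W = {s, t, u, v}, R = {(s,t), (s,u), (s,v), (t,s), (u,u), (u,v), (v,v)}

(c)

The schema corresponds to a generalized confluence (Geach) condition: forall x forall y forall z ((xRy & x R^2 z) -> exists w (y = w & z = w)).
(a): fails — w1Rw0, w1R²w1 but w0 ≠ w1.
(b): fails — sRu, sR²t but u ≠ t.
(c): holds.
(d): fails — sRs, sR²t but s ≠ t.
(e): fails — sRt, sR²s but t ≠ s.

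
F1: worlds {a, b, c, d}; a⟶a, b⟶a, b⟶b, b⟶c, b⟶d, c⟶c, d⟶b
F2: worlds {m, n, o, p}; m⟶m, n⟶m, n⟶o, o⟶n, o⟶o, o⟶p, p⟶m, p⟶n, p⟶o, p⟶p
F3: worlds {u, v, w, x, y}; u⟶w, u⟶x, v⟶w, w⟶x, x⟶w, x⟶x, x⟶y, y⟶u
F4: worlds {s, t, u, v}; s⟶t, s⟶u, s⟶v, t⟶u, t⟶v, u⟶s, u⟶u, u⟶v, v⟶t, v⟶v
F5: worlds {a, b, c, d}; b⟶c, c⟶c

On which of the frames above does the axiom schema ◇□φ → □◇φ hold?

This is the axiom for convergence; its first-order frame correspondent is ∀x ∀y ∀z (Rxy ∧ Rxz → ∃w (Ryw ∧ Rzw)).
F1: fails — Rbc and Rba but c and a have no common successor.
F2: fails — Rno and Rnm but o and m have no common successor.
F3: fails — Rxw and Rxy but w and y have no common successor.
F4: condition met.
F5: condition met.

F4, F5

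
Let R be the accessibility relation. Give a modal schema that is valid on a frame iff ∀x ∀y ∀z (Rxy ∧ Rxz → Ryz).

◇s → □◇s

This is the Euclidean property; the standard corresponding axiom is 5: ◇s → □◇s.
Suppose ◇s→□◇s is valid. Take Rxy, Rxz and set V(s)={y}. Then ◇s at x, so □◇s at x, so ◇s at z, so some w with Rzw has s; w=y, i.e. Rzy. By symmetry of the argument, Ryz.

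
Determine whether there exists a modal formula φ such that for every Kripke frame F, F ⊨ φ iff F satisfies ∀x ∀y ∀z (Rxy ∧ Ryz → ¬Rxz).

Modal frame validity is preserved under surjective bounded morphisms.
The 7-cycle (worlds a,b,c,d,e,f,g with a→b→c→d→e→f→g→a) is intransitive. Mapping every world to a single reflexive point • is a surjective bounded morphism; the reflexive point is not intransitive (R••∧R•• but R••).
So no modal formula (or set of formulas) defines exactly the intransitive frames.

Not modally definable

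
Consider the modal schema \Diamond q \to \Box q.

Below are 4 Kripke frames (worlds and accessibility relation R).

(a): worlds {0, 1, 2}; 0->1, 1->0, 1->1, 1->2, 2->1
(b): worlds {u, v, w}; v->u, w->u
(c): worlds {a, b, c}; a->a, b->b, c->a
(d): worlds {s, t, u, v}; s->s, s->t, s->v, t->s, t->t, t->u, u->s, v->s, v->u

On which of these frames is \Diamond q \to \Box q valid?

Frame correspondent (Sahlqvist): \forall x \forall y \forall z (Rxy \wedge Rxz \to y = z) — i.e. partial functionality.
(a): fails — 1 sees both 0 and 1.
(b): holds.
(c): holds.
(d): fails — s sees both s and t.

(b), (c)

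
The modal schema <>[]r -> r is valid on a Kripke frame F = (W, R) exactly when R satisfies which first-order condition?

symmetry: forall x forall y (Rxy -> Ryx)

Replacing r by ¬r and contraposing gives the equivalent schema r → □◇r.
Suppose r→□◇r is valid. Take Rxy and set V(r)={x}. Then r at x, so □◇r at x, so ◇r at y, so some z with Ryz has r; z=x, i.e. Ryx.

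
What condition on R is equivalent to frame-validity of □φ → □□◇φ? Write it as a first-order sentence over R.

∀x ∀z (xR²z → ∃w (xRw ∧ zRw))

This is a Sahlqvist (Geach-type) schema ◇^0□^1φ → □^2◇^1φ.
Minimal-valuation argument: fix x; take any y with xR^0y and any z with xR^2z. Set V(φ) to the set of worlds R-reachable from y in exactly 1 step. Then □^1φ holds at y, so the antecedent holds at x; validity forces ◇^1φ at z, giving a w with zR^1w and yR^1w.
First-order correspondent: ∀x ∀z (xR²z → ∃w (xRw ∧ zRw)).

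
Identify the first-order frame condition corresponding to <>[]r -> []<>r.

This schema is the .2 axiom.
Its frame correspondent is convergence — forall x forall y forall z (Rxy & Rxz -> exists w (Ryw & Rzw)).

convergence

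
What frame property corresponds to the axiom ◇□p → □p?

This schema is equivalent to the 5 axiom ◇p → □◇p.
It corresponds to the Euclidean property: ∀x ∀y ∀z (Rxy ∧ Rxz → Ryz).

the Euclidean property: ∀x ∀y ∀z (Rxy ∧ Rxz → Ryz)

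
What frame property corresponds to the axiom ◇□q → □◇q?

This schema is the .2 axiom.
It corresponds to convergence: ∀x ∀y ∀z (Rxy ∧ Rxz → ∃w (Ryw ∧ Rzw)).

convergence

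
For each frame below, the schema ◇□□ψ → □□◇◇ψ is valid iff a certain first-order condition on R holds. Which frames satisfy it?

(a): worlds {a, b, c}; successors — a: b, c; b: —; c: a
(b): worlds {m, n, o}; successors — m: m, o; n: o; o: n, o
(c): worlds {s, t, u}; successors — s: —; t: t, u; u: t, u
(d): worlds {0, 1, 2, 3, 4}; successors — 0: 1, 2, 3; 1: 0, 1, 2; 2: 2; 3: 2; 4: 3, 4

(b), (c), (d)

The schema corresponds to a generalized confluence (Geach) condition: ∀x ∀y ∀z ((xRy ∧ xR²z) → ∃w (yR²w ∧ zR²w)).
(a): fails — aRb, aR²a but no w with bR²w and aR²w.
(b): satisfies the condition.
(c): satisfies the condition.
(d): satisfies the condition.
Valid on: (b), (c), (d).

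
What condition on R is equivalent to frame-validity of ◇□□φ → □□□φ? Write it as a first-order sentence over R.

This is a Sahlqvist (Geach-type) schema ◇^1□^2φ → □^3◇^0φ.
First-order correspondent: ∀x ∀y ∀z ((xRy ∧ xR³z) → ∃w (yR²w ∧ z = w)).

∀x ∀y ∀z ((xRy ∧ xR³z) → ∃w (yR²w ∧ z = w))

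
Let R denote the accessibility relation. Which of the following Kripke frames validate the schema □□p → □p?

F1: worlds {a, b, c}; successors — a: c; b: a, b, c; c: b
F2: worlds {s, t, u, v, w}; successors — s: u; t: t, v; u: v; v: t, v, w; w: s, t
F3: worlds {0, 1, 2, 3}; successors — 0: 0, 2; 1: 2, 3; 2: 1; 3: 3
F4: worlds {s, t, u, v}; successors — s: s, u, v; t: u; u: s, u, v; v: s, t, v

F4

This is the axiom for density; its first-order frame correspondent is ∀x ∀y (Rxy → ∃z (Rxz ∧ Rzy)).
F1: fails — Rac but no z with Raz and Rzc.
F2: fails — Rsu but no z with Rsz and Rzu.
F3: fails — R12 but no z with R1z and Rz2.
F4: condition met.
Valid on: F4.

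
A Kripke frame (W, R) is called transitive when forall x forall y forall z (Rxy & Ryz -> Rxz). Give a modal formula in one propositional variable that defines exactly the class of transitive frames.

The condition is transitivity. The 4 schema □s → □□s defines it.
Suppose □s→□□s is valid. Take Rxy, Ryz and set V(s)={w : Rxw}. Then □s at x, so □□s at x, so □s at y, so s at z, i.e. Rxz.

□s → □□s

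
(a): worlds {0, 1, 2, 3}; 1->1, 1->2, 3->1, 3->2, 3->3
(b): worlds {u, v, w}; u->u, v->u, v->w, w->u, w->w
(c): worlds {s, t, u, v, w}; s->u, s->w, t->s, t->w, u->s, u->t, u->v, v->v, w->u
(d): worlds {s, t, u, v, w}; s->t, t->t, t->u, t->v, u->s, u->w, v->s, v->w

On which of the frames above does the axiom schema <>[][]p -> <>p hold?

(b)

This is the axiom for a generalized confluence (Geach) condition; its first-order frame correspondent is forall x forall y (xRy -> exists w (y R^2 w & xRw)).
(a): fails — 1R2 but no w with 2R²w and 1Rw.
(b): condition met.
(c): fails — sRw but no w* with wR²w* and sRw*.
(d): fails — uRs but no w* with sR²w* and uRw*.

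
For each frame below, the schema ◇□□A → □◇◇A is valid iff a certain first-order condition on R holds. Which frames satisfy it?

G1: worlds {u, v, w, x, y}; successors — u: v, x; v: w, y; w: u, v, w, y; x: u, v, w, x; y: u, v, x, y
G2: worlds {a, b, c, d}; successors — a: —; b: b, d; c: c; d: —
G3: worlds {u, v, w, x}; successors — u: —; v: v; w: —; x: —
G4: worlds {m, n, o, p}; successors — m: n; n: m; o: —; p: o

G1, G3

The schema corresponds to a generalized confluence (Geach) condition: ∀x ∀y ∀z ((xRy ∧ xRz) → ∃w (yR²w ∧ zR²w)).
G1: condition met.
G2: fails — bRb, bRd but no w with bR²w and dR²w.
G3: condition met.
G4: fails — pRo, pRo but no w with oR²w and oR²w.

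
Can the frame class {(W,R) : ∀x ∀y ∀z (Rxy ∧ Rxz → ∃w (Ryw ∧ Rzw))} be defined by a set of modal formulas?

Yes — defined by ◇□r → □◇r

The condition is convergence. A defining modal formula is ◇□r → □◇r.
Suppose ◇□r→□◇r is valid. Take Rxy, Rxz and set V(r)={w : Ryw}. Then □r at y so ◇□r at x, so □◇r at x, so ◇r at z, giving w with Rzw and Ryw.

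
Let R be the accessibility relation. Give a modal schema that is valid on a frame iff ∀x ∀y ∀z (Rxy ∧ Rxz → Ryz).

The condition is the Euclidean property. The 5 schema ◇q → □◇q defines it.
Suppose ◇q→□◇q is valid. Take Rxy, Rxz and set V(q)={y}. Then ◇q at x, so □◇q at x, so ◇q at z, so some w with Rzw has q; w=y, i.e. Rzy. By symmetry of the argument, Ryz.

◇q → □◇q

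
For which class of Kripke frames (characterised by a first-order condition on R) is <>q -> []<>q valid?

Suppose ◇q→□◇q is valid. Take Rxy, Rxz and set V(q)={y}. Then ◇q at x, so □◇q at x, so ◇q at z, so some w with Rzw has q; w=y, i.e. Rzy. By symmetry of the argument, Ryz.

the Euclidean property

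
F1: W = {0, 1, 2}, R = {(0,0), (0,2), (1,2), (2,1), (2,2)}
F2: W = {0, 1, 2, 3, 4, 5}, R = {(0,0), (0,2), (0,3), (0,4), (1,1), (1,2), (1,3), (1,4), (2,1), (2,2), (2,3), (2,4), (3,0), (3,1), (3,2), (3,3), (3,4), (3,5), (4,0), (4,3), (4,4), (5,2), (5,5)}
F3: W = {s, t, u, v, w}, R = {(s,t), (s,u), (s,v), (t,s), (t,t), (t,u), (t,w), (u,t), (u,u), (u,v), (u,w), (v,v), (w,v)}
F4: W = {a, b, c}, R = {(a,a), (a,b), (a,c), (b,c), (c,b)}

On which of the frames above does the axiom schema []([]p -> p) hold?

The schema corresponds to shift-reflexivity: forall x forall y (Rxy -> Ryy).
F1: fails — R21 but not R11.
F2: satisfies the condition.
F3: fails — Ruw but not Rww.
F4: fails — Rbc but not Rcc.
Valid on: F2.

F2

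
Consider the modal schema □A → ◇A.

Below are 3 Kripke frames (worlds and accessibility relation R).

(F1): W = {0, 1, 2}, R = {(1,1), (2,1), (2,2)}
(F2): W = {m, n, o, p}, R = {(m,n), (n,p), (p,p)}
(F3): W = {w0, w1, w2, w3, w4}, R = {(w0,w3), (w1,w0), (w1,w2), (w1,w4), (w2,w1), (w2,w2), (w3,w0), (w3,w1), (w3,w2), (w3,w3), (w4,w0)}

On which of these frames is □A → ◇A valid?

(F3)

The schema corresponds to seriality: ∀x ∃y Rxy.
(F1): fails — world 0 has no successor.
(F2): fails — world o has no successor.
(F3): condition met.
Valid on: (F3).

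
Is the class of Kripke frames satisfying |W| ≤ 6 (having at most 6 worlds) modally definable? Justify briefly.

Not modally definable

Modal frame validity is preserved under disjoint unions.
Any modal formula valid on each of 7 disjoint one-world frames is valid on their disjoint union (validity is preserved under disjoint unions). Each one-world frame has |W|=1≤6, but the union has |W|=7.
Hence having at most 6 worlds is not modally definable.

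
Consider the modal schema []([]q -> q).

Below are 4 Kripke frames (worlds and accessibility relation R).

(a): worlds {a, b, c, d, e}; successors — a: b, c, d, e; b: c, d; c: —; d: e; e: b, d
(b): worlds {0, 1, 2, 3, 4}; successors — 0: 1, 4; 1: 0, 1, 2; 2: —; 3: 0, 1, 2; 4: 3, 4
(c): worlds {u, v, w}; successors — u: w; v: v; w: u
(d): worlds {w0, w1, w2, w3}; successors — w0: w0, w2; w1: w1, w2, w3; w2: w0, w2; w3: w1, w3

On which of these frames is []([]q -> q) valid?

(d)

This is the axiom for shift-reflexivity; its first-order frame correspondent is forall x forall y (Rxy -> Ryy).
(a): fails — Rbc but not Rcc.
(b): fails — R10 but not R00.
(c): fails — Rwu but not Ruu.
(d): ✓.
Valid on: (d).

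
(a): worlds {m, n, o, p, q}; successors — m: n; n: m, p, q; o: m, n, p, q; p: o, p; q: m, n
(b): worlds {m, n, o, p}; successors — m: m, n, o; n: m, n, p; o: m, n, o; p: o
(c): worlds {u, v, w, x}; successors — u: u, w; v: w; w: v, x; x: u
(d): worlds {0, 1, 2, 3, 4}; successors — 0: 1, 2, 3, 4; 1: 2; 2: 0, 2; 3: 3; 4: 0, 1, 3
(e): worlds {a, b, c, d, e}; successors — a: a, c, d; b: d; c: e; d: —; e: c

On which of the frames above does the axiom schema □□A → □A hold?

(b)

Frame correspondent (Sahlqvist): ∀x ∀y (Rxy → ∃z (Rxz ∧ Rzy)) — i.e. density.
(a): fails — Rnq but no z with Rnz and Rzq.
(b): ✓.
(c): fails — Rwx but no z with Rwz and Rzx.
(d): fails — R04 but no z with R0z and Rz4.
(e): fails — Rec but no z with Rez and Rzc.
Valid on: (b).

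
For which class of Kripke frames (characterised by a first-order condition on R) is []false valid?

□⊥ is valid iff no world has any successor (otherwise □⊥ fails at any world with one).

Emptiness of R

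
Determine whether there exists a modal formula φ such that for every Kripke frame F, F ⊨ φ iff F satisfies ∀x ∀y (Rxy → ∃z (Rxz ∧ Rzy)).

Yes: it is density, defined by the C4 schema □□q → □q.
Suppose □□q→□q is valid. Take Rxy and set V(q)={w : xR²w}. Then □□q at x, so □q at x, so q at y, i.e. ∃z(Rxz∧Rzy).

Yes — defined by □□q → □q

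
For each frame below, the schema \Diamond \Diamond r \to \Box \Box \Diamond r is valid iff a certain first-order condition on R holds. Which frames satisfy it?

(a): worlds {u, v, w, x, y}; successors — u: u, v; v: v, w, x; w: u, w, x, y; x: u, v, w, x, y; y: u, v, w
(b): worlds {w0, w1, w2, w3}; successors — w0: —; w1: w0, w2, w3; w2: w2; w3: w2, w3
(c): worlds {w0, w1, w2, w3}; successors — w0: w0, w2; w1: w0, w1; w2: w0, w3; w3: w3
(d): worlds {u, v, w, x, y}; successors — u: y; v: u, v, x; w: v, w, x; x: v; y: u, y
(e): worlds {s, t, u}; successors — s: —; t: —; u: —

(e)

The schema corresponds to a generalized confluence (Geach) condition: \forall x \forall y \forall z ((x R^2 y \wedge x R^2 z) \to \exists w (y = w \wedge zRw)).
(a): fails — uR²u, uR²v but no t with u=t and vRt.
(b): fails — w1R²w3, w1R²w2 but no w with w3=w and w2Rw.
(c): fails — w0R²w0, w0R²w3 but no w with w0=w and w3Rw.
(d): fails — uR²u, uR²u but no t with u=t and uRt.
(e): ✓.
Valid on: (e).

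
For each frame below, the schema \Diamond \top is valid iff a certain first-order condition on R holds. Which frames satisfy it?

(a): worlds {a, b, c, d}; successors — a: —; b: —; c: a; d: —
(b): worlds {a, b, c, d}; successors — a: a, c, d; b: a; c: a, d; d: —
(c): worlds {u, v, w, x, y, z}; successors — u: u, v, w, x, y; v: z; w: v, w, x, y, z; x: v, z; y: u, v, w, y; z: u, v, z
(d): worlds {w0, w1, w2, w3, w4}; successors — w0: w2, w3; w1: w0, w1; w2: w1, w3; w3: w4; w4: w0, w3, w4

(c), (d)

This is the axiom for seriality; its first-order frame correspondent is \forall x \exists y Rxy.
(a): fails — world a has no successor.
(b): fails — world d has no successor.
(c): ✓.
(d): ✓.
Valid on: (c), (d).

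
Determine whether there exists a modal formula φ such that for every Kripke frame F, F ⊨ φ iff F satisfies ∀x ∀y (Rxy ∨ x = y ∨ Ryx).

Not definable by any modal formula

Any modally definable frame class is closed under disjoint unions.
Take 3 disjoint single-world reflexive frames: each is trivially connected, but their disjoint union has 3 worlds with no edge between distinct components, so it is not connected.
Hence connectedness of R is not modally definable.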